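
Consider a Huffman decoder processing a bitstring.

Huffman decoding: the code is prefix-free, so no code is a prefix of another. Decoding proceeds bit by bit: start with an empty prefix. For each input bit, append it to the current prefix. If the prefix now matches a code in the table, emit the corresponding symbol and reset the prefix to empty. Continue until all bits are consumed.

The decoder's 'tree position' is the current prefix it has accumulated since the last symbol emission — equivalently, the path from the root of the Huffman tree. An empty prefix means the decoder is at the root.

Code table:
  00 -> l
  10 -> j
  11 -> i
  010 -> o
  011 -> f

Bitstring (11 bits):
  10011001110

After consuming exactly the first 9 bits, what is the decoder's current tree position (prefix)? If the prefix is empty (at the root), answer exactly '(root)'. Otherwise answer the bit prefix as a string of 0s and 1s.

Answer: (root)

Derivation:
Bit 0: prefix='1' (no match yet)
Bit 1: prefix='10' -> emit 'j', reset
Bit 2: prefix='0' (no match yet)
Bit 3: prefix='01' (no match yet)
Bit 4: prefix='011' -> emit 'f', reset
Bit 5: prefix='0' (no match yet)
Bit 6: prefix='00' -> emit 'l', reset
Bit 7: prefix='1' (no match yet)
Bit 8: prefix='11' -> emit 'i', reset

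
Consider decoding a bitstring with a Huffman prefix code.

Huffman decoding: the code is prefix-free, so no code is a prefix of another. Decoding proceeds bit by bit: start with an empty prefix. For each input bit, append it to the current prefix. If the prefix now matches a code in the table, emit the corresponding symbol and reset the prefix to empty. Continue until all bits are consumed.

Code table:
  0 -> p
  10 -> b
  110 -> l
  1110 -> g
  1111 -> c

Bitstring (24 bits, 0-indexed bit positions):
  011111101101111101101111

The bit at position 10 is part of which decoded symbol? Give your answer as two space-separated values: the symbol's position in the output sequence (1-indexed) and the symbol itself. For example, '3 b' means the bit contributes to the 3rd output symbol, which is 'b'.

Bit 0: prefix='0' -> emit 'p', reset
Bit 1: prefix='1' (no match yet)
Bit 2: prefix='11' (no match yet)
Bit 3: prefix='111' (no match yet)
Bit 4: prefix='1111' -> emit 'c', reset
Bit 5: prefix='1' (no match yet)
Bit 6: prefix='11' (no match yet)
Bit 7: prefix='110' -> emit 'l', reset
Bit 8: prefix='1' (no match yet)
Bit 9: prefix='11' (no match yet)
Bit 10: prefix='110' -> emit 'l', reset
Bit 11: prefix='1' (no match yet)
Bit 12: prefix='11' (no match yet)
Bit 13: prefix='111' (no match yet)
Bit 14: prefix='1111' -> emit 'c', reset

Answer: 4 l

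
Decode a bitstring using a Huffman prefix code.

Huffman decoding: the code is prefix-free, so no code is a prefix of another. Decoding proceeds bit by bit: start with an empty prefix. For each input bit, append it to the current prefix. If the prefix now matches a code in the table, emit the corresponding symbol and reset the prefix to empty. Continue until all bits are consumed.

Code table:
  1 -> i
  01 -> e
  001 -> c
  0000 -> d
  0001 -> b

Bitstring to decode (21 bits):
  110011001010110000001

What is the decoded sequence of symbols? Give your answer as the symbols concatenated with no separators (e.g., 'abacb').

Answer: iiciceeidc

Derivation:
Bit 0: prefix='1' -> emit 'i', reset
Bit 1: prefix='1' -> emit 'i', reset
Bit 2: prefix='0' (no match yet)
Bit 3: prefix='00' (no match yet)
Bit 4: prefix='001' -> emit 'c', reset
Bit 5: prefix='1' -> emit 'i', reset
Bit 6: prefix='0' (no match yet)
Bit 7: prefix='00' (no match yet)
Bit 8: prefix='001' -> emit 'c', reset
Bit 9: prefix='0' (no match yet)
Bit 10: prefix='01' -> emit 'e', reset
Bit 11: prefix='0' (no match yet)
Bit 12: prefix='01' -> emit 'e', reset
Bit 13: prefix='1' -> emit 'i', reset
Bit 14: prefix='0' (no match yet)
Bit 15: prefix='00' (no match yet)
Bit 16: prefix='000' (no match yet)
Bit 17: prefix='0000' -> emit 'd', reset
Bit 18: prefix='0' (no match yet)
Bit 19: prefix='00' (no match yet)
Bit 20: prefix='001' -> emit 'c', reset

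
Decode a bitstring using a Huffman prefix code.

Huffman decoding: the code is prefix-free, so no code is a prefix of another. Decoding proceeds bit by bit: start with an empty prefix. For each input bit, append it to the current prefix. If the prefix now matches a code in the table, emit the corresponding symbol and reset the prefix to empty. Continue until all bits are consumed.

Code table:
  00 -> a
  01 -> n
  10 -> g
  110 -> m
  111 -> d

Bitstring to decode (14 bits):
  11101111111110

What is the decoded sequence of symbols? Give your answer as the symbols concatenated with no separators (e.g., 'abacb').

Bit 0: prefix='1' (no match yet)
Bit 1: prefix='11' (no match yet)
Bit 2: prefix='111' -> emit 'd', reset
Bit 3: prefix='0' (no match yet)
Bit 4: prefix='01' -> emit 'n', reset
Bit 5: prefix='1' (no match yet)
Bit 6: prefix='11' (no match yet)
Bit 7: prefix='111' -> emit 'd', reset
Bit 8: prefix='1' (no match yet)
Bit 9: prefix='11' (no match yet)
Bit 10: prefix='111' -> emit 'd', reset
Bit 11: prefix='1' (no match yet)
Bit 12: prefix='11' (no match yet)
Bit 13: prefix='110' -> emit 'm', reset

Answer: dnddm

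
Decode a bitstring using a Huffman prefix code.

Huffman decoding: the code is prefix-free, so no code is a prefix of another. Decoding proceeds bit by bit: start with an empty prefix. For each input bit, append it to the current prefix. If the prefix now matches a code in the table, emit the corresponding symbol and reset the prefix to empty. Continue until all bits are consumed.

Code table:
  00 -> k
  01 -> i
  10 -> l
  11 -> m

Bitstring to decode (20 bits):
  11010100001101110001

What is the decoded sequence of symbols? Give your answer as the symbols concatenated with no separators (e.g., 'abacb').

Bit 0: prefix='1' (no match yet)
Bit 1: prefix='11' -> emit 'm', reset
Bit 2: prefix='0' (no match yet)
Bit 3: prefix='01' -> emit 'i', reset
Bit 4: prefix='0' (no match yet)
Bit 5: prefix='01' -> emit 'i', reset
Bit 6: prefix='0' (no match yet)
Bit 7: prefix='00' -> emit 'k', reset
Bit 8: prefix='0' (no match yet)
Bit 9: prefix='00' -> emit 'k', reset
Bit 10: prefix='1' (no match yet)
Bit 11: prefix='11' -> emit 'm', reset
Bit 12: prefix='0' (no match yet)
Bit 13: prefix='01' -> emit 'i', reset
Bit 14: prefix='1' (no match yet)
Bit 15: prefix='11' -> emit 'm', reset
Bit 16: prefix='0' (no match yet)
Bit 17: prefix='00' -> emit 'k', reset
Bit 18: prefix='0' (no match yet)
Bit 19: prefix='01' -> emit 'i', reset

Answer: miikkmimki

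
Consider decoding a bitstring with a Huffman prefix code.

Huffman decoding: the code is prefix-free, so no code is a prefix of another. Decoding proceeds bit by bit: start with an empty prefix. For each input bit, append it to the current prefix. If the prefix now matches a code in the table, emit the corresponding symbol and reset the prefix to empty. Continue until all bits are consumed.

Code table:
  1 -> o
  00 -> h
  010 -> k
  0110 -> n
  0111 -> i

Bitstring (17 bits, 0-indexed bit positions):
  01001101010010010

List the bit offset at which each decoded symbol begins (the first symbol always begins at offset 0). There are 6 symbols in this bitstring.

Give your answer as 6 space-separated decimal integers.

Answer: 0 3 7 8 11 14

Derivation:
Bit 0: prefix='0' (no match yet)
Bit 1: prefix='01' (no match yet)
Bit 2: prefix='010' -> emit 'k', reset
Bit 3: prefix='0' (no match yet)
Bit 4: prefix='01' (no match yet)
Bit 5: prefix='011' (no match yet)
Bit 6: prefix='0110' -> emit 'n', reset
Bit 7: prefix='1' -> emit 'o', reset
Bit 8: prefix='0' (no match yet)
Bit 9: prefix='01' (no match yet)
Bit 10: prefix='010' -> emit 'k', reset
Bit 11: prefix='0' (no match yet)
Bit 12: prefix='01' (no match yet)
Bit 13: prefix='010' -> emit 'k', reset
Bit 14: prefix='0' (no match yet)
Bit 15: prefix='01' (no match yet)
Bit 16: prefix='010' -> emit 'k', reset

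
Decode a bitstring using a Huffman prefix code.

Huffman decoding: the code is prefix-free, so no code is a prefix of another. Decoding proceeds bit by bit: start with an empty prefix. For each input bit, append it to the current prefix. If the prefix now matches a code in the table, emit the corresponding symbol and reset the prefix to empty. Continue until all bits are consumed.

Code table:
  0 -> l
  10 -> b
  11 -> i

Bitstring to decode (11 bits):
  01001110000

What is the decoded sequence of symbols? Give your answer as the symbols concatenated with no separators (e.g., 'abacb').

Answer: lbliblll

Derivation:
Bit 0: prefix='0' -> emit 'l', reset
Bit 1: prefix='1' (no match yet)
Bit 2: prefix='10' -> emit 'b', reset
Bit 3: prefix='0' -> emit 'l', reset
Bit 4: prefix='1' (no match yet)
Bit 5: prefix='11' -> emit 'i', reset
Bit 6: prefix='1' (no match yet)
Bit 7: prefix='10' -> emit 'b', reset
Bit 8: prefix='0' -> emit 'l', reset
Bit 9: prefix='0' -> emit 'l', reset
Bit 10: prefix='0' -> emit 'l', reset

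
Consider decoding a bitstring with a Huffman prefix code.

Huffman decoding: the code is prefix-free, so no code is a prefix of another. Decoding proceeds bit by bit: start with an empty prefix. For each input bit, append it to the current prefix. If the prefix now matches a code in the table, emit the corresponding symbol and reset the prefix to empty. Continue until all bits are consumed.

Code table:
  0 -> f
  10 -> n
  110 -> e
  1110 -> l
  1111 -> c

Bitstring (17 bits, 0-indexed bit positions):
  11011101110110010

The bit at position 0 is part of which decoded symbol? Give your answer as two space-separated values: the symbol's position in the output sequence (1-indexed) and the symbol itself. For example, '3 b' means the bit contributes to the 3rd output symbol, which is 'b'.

Answer: 1 e

Derivation:
Bit 0: prefix='1' (no match yet)
Bit 1: prefix='11' (no match yet)
Bit 2: prefix='110' -> emit 'e', reset
Bit 3: prefix='1' (no match yet)
Bit 4: prefix='11' (no match yet)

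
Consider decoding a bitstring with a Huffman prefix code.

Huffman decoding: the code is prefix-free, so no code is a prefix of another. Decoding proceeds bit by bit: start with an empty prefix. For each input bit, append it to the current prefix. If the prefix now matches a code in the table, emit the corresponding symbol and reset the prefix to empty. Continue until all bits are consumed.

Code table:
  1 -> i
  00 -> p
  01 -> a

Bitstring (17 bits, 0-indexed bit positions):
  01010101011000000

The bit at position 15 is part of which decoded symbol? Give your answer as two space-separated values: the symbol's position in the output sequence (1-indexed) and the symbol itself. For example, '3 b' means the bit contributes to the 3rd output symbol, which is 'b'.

Bit 0: prefix='0' (no match yet)
Bit 1: prefix='01' -> emit 'a', reset
Bit 2: prefix='0' (no match yet)
Bit 3: prefix='01' -> emit 'a', reset
Bit 4: prefix='0' (no match yet)
Bit 5: prefix='01' -> emit 'a', reset
Bit 6: prefix='0' (no match yet)
Bit 7: prefix='01' -> emit 'a', reset
Bit 8: prefix='0' (no match yet)
Bit 9: prefix='01' -> emit 'a', reset
Bit 10: prefix='1' -> emit 'i', reset
Bit 11: prefix='0' (no match yet)
Bit 12: prefix='00' -> emit 'p', reset
Bit 13: prefix='0' (no match yet)
Bit 14: prefix='00' -> emit 'p', reset
Bit 15: prefix='0' (no match yet)
Bit 16: prefix='00' -> emit 'p', reset

Answer: 9 p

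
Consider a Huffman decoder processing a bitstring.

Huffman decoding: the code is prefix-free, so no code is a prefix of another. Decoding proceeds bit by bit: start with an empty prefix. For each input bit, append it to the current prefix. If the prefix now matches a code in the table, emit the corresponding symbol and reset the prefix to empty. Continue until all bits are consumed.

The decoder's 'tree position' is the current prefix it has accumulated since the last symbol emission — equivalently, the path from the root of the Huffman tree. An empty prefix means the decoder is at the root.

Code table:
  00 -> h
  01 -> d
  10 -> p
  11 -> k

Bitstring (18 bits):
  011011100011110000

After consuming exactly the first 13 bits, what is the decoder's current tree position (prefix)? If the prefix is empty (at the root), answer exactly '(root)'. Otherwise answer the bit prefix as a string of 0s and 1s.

Bit 0: prefix='0' (no match yet)
Bit 1: prefix='01' -> emit 'd', reset
Bit 2: prefix='1' (no match yet)
Bit 3: prefix='10' -> emit 'p', reset
Bit 4: prefix='1' (no match yet)
Bit 5: prefix='11' -> emit 'k', reset
Bit 6: prefix='1' (no match yet)
Bit 7: prefix='10' -> emit 'p', reset
Bit 8: prefix='0' (no match yet)
Bit 9: prefix='00' -> emit 'h', reset
Bit 10: prefix='1' (no match yet)
Bit 11: prefix='11' -> emit 'k', reset
Bit 12: prefix='1' (no match yet)

Answer: 1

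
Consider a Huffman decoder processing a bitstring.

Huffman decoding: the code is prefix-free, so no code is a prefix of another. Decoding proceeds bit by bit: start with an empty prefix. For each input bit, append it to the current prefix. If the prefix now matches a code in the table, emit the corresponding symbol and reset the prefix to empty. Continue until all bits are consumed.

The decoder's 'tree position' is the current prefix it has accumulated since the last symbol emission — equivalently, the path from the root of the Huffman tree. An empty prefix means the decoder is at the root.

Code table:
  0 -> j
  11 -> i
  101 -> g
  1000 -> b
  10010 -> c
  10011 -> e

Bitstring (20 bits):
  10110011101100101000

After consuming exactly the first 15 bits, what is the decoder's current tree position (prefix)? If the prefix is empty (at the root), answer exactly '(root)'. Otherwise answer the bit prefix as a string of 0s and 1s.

Answer: 1001

Derivation:
Bit 0: prefix='1' (no match yet)
Bit 1: prefix='10' (no match yet)
Bit 2: prefix='101' -> emit 'g', reset
Bit 3: prefix='1' (no match yet)
Bit 4: prefix='10' (no match yet)
Bit 5: prefix='100' (no match yet)
Bit 6: prefix='1001' (no match yet)
Bit 7: prefix='10011' -> emit 'e', reset
Bit 8: prefix='1' (no match yet)
Bit 9: prefix='10' (no match yet)
Bit 10: prefix='101' -> emit 'g', reset
Bit 11: prefix='1' (no match yet)
Bit 12: prefix='10' (no match yet)
Bit 13: prefix='100' (no match yet)
Bit 14: prefix='1001' (no match yet)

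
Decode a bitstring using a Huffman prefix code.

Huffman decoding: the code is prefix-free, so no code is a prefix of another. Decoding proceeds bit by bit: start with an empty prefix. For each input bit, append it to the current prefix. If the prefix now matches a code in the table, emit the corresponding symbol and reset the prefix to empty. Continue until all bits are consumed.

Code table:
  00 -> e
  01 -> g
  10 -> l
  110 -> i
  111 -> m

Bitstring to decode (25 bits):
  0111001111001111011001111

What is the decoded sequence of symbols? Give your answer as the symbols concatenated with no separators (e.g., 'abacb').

Bit 0: prefix='0' (no match yet)
Bit 1: prefix='01' -> emit 'g', reset
Bit 2: prefix='1' (no match yet)
Bit 3: prefix='11' (no match yet)
Bit 4: prefix='110' -> emit 'i', reset
Bit 5: prefix='0' (no match yet)
Bit 6: prefix='01' -> emit 'g', reset
Bit 7: prefix='1' (no match yet)
Bit 8: prefix='11' (no match yet)
Bit 9: prefix='111' -> emit 'm', reset
Bit 10: prefix='0' (no match yet)
Bit 11: prefix='00' -> emit 'e', reset
Bit 12: prefix='1' (no match yet)
Bit 13: prefix='11' (no match yet)
Bit 14: prefix='111' -> emit 'm', reset
Bit 15: prefix='1' (no match yet)
Bit 16: prefix='10' -> emit 'l', reset
Bit 17: prefix='1' (no match yet)
Bit 18: prefix='11' (no match yet)
Bit 19: prefix='110' -> emit 'i', reset
Bit 20: prefix='0' (no match yet)
Bit 21: prefix='01' -> emit 'g', reset
Bit 22: prefix='1' (no match yet)
Bit 23: prefix='11' (no match yet)
Bit 24: prefix='111' -> emit 'm', reset

Answer: gigmemligm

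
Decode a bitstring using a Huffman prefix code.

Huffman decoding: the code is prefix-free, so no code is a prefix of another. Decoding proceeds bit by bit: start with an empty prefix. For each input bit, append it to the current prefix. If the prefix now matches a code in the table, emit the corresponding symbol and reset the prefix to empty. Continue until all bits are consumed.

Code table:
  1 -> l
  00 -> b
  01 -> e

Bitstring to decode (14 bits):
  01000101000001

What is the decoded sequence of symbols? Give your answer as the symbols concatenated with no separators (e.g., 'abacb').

Bit 0: prefix='0' (no match yet)
Bit 1: prefix='01' -> emit 'e', reset
Bit 2: prefix='0' (no match yet)
Bit 3: prefix='00' -> emit 'b', reset
Bit 4: prefix='0' (no match yet)
Bit 5: prefix='01' -> emit 'e', reset
Bit 6: prefix='0' (no match yet)
Bit 7: prefix='01' -> emit 'e', reset
Bit 8: prefix='0' (no match yet)
Bit 9: prefix='00' -> emit 'b', reset
Bit 10: prefix='0' (no match yet)
Bit 11: prefix='00' -> emit 'b', reset
Bit 12: prefix='0' (no match yet)
Bit 13: prefix='01' -> emit 'e', reset

Answer: ebeebbe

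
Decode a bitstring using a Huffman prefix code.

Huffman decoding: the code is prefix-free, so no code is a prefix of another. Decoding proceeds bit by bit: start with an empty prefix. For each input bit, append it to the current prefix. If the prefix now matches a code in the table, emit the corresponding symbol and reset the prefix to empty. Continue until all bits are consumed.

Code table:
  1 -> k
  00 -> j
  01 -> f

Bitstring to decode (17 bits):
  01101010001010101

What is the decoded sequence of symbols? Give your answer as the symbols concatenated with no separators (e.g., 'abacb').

Answer: fkffjffff

Derivation:
Bit 0: prefix='0' (no match yet)
Bit 1: prefix='01' -> emit 'f', reset
Bit 2: prefix='1' -> emit 'k', reset
Bit 3: prefix='0' (no match yet)
Bit 4: prefix='01' -> emit 'f', reset
Bit 5: prefix='0' (no match yet)
Bit 6: prefix='01' -> emit 'f', reset
Bit 7: prefix='0' (no match yet)
Bit 8: prefix='00' -> emit 'j', reset
Bit 9: prefix='0' (no match yet)
Bit 10: prefix='01' -> emit 'f', reset
Bit 11: prefix='0' (no match yet)
Bit 12: prefix='01' -> emit 'f', reset
Bit 13: prefix='0' (no match yet)
Bit 14: prefix='01' -> emit 'f', reset
Bit 15: prefix='0' (no match yet)
Bit 16: prefix='01' -> emit 'f', reset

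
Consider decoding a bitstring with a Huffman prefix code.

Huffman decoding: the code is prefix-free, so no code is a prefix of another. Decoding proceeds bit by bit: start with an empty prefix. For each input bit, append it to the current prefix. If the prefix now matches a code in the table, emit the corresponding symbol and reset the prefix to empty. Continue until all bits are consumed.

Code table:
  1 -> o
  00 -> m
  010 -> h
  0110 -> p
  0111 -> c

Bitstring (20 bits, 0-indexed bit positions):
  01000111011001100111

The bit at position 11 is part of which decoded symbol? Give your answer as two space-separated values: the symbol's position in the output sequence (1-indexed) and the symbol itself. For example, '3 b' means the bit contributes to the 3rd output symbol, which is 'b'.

Answer: 6 p

Derivation:
Bit 0: prefix='0' (no match yet)
Bit 1: prefix='01' (no match yet)
Bit 2: prefix='010' -> emit 'h', reset
Bit 3: prefix='0' (no match yet)
Bit 4: prefix='00' -> emit 'm', reset
Bit 5: prefix='1' -> emit 'o', reset
Bit 6: prefix='1' -> emit 'o', reset
Bit 7: prefix='1' -> emit 'o', reset
Bit 8: prefix='0' (no match yet)
Bit 9: prefix='01' (no match yet)
Bit 10: prefix='011' (no match yet)
Bit 11: prefix='0110' -> emit 'p', reset
Bit 12: prefix='0' (no match yet)
Bit 13: prefix='01' (no match yet)
Bit 14: prefix='011' (no match yet)
Bit 15: prefix='0110' -> emit 'p', reset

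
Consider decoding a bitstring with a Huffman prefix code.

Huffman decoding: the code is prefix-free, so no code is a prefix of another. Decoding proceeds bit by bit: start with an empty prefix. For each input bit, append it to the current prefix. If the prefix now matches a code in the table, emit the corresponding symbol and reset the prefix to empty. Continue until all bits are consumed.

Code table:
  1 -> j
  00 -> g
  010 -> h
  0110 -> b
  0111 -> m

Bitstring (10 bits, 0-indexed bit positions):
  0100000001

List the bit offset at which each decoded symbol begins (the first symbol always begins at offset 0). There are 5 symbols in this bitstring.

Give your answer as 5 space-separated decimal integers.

Bit 0: prefix='0' (no match yet)
Bit 1: prefix='01' (no match yet)
Bit 2: prefix='010' -> emit 'h', reset
Bit 3: prefix='0' (no match yet)
Bit 4: prefix='00' -> emit 'g', reset
Bit 5: prefix='0' (no match yet)
Bit 6: prefix='00' -> emit 'g', reset
Bit 7: prefix='0' (no match yet)
Bit 8: prefix='00' -> emit 'g', reset
Bit 9: prefix='1' -> emit 'j', reset

Answer: 0 3 5 7 9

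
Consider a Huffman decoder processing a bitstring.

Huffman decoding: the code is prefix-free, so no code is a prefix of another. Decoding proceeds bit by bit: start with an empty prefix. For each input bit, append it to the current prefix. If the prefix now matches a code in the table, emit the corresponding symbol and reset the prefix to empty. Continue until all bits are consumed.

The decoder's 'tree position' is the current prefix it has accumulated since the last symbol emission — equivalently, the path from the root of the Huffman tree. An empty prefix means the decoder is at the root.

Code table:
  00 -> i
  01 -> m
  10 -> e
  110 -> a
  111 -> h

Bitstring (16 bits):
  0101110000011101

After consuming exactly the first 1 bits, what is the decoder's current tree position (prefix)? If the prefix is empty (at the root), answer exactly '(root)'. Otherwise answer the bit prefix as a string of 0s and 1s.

Bit 0: prefix='0' (no match yet)

Answer: 0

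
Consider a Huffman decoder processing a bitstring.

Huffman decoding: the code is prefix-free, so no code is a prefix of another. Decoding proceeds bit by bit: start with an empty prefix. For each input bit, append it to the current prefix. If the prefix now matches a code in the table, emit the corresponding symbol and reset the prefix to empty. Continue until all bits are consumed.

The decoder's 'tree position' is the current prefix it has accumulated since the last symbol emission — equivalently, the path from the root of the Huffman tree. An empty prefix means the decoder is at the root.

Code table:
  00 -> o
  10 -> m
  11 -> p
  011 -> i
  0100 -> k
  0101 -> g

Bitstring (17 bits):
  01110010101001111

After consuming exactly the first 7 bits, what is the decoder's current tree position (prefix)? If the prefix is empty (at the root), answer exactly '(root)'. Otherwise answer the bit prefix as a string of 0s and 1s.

Bit 0: prefix='0' (no match yet)
Bit 1: prefix='01' (no match yet)
Bit 2: prefix='011' -> emit 'i', reset
Bit 3: prefix='1' (no match yet)
Bit 4: prefix='10' -> emit 'm', reset
Bit 5: prefix='0' (no match yet)
Bit 6: prefix='01' (no match yet)

Answer: 01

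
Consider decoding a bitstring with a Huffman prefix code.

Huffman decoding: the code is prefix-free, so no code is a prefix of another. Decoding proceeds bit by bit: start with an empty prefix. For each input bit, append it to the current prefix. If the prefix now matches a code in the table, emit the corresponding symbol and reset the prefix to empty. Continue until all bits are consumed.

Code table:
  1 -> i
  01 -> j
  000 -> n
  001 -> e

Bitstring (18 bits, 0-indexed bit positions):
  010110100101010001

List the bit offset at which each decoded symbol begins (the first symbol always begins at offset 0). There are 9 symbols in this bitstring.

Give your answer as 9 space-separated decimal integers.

Answer: 0 2 4 5 7 10 12 14 17

Derivation:
Bit 0: prefix='0' (no match yet)
Bit 1: prefix='01' -> emit 'j', reset
Bit 2: prefix='0' (no match yet)
Bit 3: prefix='01' -> emit 'j', reset
Bit 4: prefix='1' -> emit 'i', reset
Bit 5: prefix='0' (no match yet)
Bit 6: prefix='01' -> emit 'j', reset
Bit 7: prefix='0' (no match yet)
Bit 8: prefix='00' (no match yet)
Bit 9: prefix='001' -> emit 'e', reset
Bit 10: prefix='0' (no match yet)
Bit 11: prefix='01' -> emit 'j', reset
Bit 12: prefix='0' (no match yet)
Bit 13: prefix='01' -> emit 'j', reset
Bit 14: prefix='0' (no match yet)
Bit 15: prefix='00' (no match yet)
Bit 16: prefix='000' -> emit 'n', reset
Bit 17: prefix='1' -> emit 'i', reset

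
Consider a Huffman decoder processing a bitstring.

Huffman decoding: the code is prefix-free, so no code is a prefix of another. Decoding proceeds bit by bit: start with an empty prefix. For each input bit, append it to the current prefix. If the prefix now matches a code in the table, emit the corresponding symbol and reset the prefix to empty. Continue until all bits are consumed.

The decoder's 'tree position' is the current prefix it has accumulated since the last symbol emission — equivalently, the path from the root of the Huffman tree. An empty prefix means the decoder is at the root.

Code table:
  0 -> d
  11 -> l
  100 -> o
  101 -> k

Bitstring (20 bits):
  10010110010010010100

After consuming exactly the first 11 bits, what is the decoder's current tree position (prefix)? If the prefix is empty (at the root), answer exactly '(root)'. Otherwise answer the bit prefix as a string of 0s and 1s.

Answer: 10

Derivation:
Bit 0: prefix='1' (no match yet)
Bit 1: prefix='10' (no match yet)
Bit 2: prefix='100' -> emit 'o', reset
Bit 3: prefix='1' (no match yet)
Bit 4: prefix='10' (no match yet)
Bit 5: prefix='101' -> emit 'k', reset
Bit 6: prefix='1' (no match yet)
Bit 7: prefix='10' (no match yet)
Bit 8: prefix='100' -> emit 'o', reset
Bit 9: prefix='1' (no match yet)
Bit 10: prefix='10' (no match yet)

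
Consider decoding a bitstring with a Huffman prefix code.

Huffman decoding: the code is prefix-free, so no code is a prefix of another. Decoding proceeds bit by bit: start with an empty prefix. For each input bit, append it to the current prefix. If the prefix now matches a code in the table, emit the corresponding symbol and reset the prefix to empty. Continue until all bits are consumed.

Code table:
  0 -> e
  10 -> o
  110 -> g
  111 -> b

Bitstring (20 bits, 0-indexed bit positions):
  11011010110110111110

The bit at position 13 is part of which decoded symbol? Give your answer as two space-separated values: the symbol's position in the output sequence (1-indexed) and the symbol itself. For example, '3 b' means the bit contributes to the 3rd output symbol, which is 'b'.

Bit 0: prefix='1' (no match yet)
Bit 1: prefix='11' (no match yet)
Bit 2: prefix='110' -> emit 'g', reset
Bit 3: prefix='1' (no match yet)
Bit 4: prefix='11' (no match yet)
Bit 5: prefix='110' -> emit 'g', reset
Bit 6: prefix='1' (no match yet)
Bit 7: prefix='10' -> emit 'o', reset
Bit 8: prefix='1' (no match yet)
Bit 9: prefix='11' (no match yet)
Bit 10: prefix='110' -> emit 'g', reset
Bit 11: prefix='1' (no match yet)
Bit 12: prefix='11' (no match yet)
Bit 13: prefix='110' -> emit 'g', reset
Bit 14: prefix='1' (no match yet)
Bit 15: prefix='11' (no match yet)
Bit 16: prefix='111' -> emit 'b', reset
Bit 17: prefix='1' (no match yet)

Answer: 5 g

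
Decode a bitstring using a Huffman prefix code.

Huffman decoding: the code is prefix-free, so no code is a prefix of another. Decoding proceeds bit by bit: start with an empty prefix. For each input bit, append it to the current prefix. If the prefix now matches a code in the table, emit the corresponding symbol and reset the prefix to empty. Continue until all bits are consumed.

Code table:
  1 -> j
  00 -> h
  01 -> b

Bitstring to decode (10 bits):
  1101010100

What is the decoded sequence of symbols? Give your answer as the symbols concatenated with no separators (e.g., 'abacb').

Bit 0: prefix='1' -> emit 'j', reset
Bit 1: prefix='1' -> emit 'j', reset
Bit 2: prefix='0' (no match yet)
Bit 3: prefix='01' -> emit 'b', reset
Bit 4: prefix='0' (no match yet)
Bit 5: prefix='01' -> emit 'b', reset
Bit 6: prefix='0' (no match yet)
Bit 7: prefix='01' -> emit 'b', reset
Bit 8: prefix='0' (no match yet)
Bit 9: prefix='00' -> emit 'h', reset

Answer: jjbbbh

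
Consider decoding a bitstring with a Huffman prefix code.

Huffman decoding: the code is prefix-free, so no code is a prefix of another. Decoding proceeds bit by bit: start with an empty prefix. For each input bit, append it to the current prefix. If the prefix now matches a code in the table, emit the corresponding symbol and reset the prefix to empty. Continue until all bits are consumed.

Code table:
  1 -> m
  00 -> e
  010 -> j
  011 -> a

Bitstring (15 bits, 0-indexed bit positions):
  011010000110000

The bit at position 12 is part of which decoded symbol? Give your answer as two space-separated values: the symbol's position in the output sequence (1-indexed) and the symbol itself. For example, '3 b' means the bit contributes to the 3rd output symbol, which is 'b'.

Bit 0: prefix='0' (no match yet)
Bit 1: prefix='01' (no match yet)
Bit 2: prefix='011' -> emit 'a', reset
Bit 3: prefix='0' (no match yet)
Bit 4: prefix='01' (no match yet)
Bit 5: prefix='010' -> emit 'j', reset
Bit 6: prefix='0' (no match yet)
Bit 7: prefix='00' -> emit 'e', reset
Bit 8: prefix='0' (no match yet)
Bit 9: prefix='01' (no match yet)
Bit 10: prefix='011' -> emit 'a', reset
Bit 11: prefix='0' (no match yet)
Bit 12: prefix='00' -> emit 'e', reset
Bit 13: prefix='0' (no match yet)
Bit 14: prefix='00' -> emit 'e', reset

Answer: 5 e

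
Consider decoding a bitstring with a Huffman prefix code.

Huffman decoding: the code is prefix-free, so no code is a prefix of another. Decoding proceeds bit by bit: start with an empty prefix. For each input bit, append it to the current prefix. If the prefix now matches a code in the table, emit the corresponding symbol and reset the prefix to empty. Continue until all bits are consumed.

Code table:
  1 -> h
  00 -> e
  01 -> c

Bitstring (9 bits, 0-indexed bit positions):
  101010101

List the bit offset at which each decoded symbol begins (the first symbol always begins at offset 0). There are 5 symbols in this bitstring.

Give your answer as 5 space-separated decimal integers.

Bit 0: prefix='1' -> emit 'h', reset
Bit 1: prefix='0' (no match yet)
Bit 2: prefix='01' -> emit 'c', reset
Bit 3: prefix='0' (no match yet)
Bit 4: prefix='01' -> emit 'c', reset
Bit 5: prefix='0' (no match yet)
Bit 6: prefix='01' -> emit 'c', reset
Bit 7: prefix='0' (no match yet)
Bit 8: prefix='01' -> emit 'c', reset

Answer: 0 1 3 5 7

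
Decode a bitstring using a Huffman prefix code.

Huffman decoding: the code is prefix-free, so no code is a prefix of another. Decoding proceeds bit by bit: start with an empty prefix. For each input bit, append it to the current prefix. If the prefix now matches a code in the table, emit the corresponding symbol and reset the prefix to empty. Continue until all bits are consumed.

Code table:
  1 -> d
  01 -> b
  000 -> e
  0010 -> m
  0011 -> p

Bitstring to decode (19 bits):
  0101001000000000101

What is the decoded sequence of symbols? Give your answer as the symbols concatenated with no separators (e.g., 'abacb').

Answer: bbmeemd

Derivation:
Bit 0: prefix='0' (no match yet)
Bit 1: prefix='01' -> emit 'b', reset
Bit 2: prefix='0' (no match yet)
Bit 3: prefix='01' -> emit 'b', reset
Bit 4: prefix='0' (no match yet)
Bit 5: prefix='00' (no match yet)
Bit 6: prefix='001' (no match yet)
Bit 7: prefix='0010' -> emit 'm', reset
Bit 8: prefix='0' (no match yet)
Bit 9: prefix='00' (no match yet)
Bit 10: prefix='000' -> emit 'e', reset
Bit 11: prefix='0' (no match yet)
Bit 12: prefix='00' (no match yet)
Bit 13: prefix='000' -> emit 'e', reset
Bit 14: prefix='0' (no match yet)
Bit 15: prefix='00' (no match yet)
Bit 16: prefix='001' (no match yet)
Bit 17: prefix='0010' -> emit 'm', reset
Bit 18: prefix='1' -> emit 'd', reset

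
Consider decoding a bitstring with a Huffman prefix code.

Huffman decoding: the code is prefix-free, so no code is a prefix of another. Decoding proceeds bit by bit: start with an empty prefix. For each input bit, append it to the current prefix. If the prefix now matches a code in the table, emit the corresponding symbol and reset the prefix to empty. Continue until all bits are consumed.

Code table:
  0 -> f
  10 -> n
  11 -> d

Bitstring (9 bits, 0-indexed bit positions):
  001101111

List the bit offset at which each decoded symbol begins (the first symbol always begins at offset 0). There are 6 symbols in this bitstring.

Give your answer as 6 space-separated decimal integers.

Bit 0: prefix='0' -> emit 'f', reset
Bit 1: prefix='0' -> emit 'f', reset
Bit 2: prefix='1' (no match yet)
Bit 3: prefix='11' -> emit 'd', reset
Bit 4: prefix='0' -> emit 'f', reset
Bit 5: prefix='1' (no match yet)
Bit 6: prefix='11' -> emit 'd', reset
Bit 7: prefix='1' (no match yet)
Bit 8: prefix='11' -> emit 'd', reset

Answer: 0 1 2 4 5 7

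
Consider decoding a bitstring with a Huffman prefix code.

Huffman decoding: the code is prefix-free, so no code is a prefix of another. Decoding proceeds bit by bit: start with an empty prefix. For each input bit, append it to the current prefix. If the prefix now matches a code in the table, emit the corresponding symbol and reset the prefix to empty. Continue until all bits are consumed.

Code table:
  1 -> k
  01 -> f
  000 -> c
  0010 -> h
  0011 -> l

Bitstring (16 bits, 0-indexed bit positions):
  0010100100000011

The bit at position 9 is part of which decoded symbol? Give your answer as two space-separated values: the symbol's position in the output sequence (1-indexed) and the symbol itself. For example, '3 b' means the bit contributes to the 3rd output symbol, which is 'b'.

Bit 0: prefix='0' (no match yet)
Bit 1: prefix='00' (no match yet)
Bit 2: prefix='001' (no match yet)
Bit 3: prefix='0010' -> emit 'h', reset
Bit 4: prefix='1' -> emit 'k', reset
Bit 5: prefix='0' (no match yet)
Bit 6: prefix='00' (no match yet)
Bit 7: prefix='001' (no match yet)
Bit 8: prefix='0010' -> emit 'h', reset
Bit 9: prefix='0' (no match yet)
Bit 10: prefix='00' (no match yet)
Bit 11: prefix='000' -> emit 'c', reset
Bit 12: prefix='0' (no match yet)
Bit 13: prefix='00' (no match yet)

Answer: 4 c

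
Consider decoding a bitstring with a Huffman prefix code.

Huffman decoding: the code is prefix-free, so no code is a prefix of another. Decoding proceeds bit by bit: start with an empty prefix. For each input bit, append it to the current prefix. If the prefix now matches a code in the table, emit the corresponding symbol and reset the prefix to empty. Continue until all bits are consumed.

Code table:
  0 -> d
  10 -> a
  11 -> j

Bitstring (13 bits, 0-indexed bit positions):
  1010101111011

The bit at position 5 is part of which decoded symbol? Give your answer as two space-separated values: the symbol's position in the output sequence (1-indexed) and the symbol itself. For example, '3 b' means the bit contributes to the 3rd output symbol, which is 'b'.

Bit 0: prefix='1' (no match yet)
Bit 1: prefix='10' -> emit 'a', reset
Bit 2: prefix='1' (no match yet)
Bit 3: prefix='10' -> emit 'a', reset
Bit 4: prefix='1' (no match yet)
Bit 5: prefix='10' -> emit 'a', reset
Bit 6: prefix='1' (no match yet)
Bit 7: prefix='11' -> emit 'j', reset
Bit 8: prefix='1' (no match yet)
Bit 9: prefix='11' -> emit 'j', reset

Answer: 3 a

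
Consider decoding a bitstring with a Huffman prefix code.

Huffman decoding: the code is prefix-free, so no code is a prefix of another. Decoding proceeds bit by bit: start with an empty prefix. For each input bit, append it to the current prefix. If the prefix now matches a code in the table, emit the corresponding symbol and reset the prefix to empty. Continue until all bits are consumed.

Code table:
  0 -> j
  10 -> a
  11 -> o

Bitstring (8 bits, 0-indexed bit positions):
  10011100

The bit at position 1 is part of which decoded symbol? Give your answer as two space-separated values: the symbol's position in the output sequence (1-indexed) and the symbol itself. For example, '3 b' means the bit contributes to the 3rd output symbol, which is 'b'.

Bit 0: prefix='1' (no match yet)
Bit 1: prefix='10' -> emit 'a', reset
Bit 2: prefix='0' -> emit 'j', reset
Bit 3: prefix='1' (no match yet)
Bit 4: prefix='11' -> emit 'o', reset
Bit 5: prefix='1' (no match yet)

Answer: 1 a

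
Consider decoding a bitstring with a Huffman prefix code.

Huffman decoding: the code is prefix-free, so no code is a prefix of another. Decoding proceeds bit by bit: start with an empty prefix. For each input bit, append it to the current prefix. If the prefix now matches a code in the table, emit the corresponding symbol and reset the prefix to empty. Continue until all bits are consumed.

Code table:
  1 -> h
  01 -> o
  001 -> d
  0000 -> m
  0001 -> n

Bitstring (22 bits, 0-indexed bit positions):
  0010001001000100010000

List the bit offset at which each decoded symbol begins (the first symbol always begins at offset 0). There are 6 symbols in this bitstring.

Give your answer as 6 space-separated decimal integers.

Bit 0: prefix='0' (no match yet)
Bit 1: prefix='00' (no match yet)
Bit 2: prefix='001' -> emit 'd', reset
Bit 3: prefix='0' (no match yet)
Bit 4: prefix='00' (no match yet)
Bit 5: prefix='000' (no match yet)
Bit 6: prefix='0001' -> emit 'n', reset
Bit 7: prefix='0' (no match yet)
Bit 8: prefix='00' (no match yet)
Bit 9: prefix='001' -> emit 'd', reset
Bit 10: prefix='0' (no match yet)
Bit 11: prefix='00' (no match yet)
Bit 12: prefix='000' (no match yet)
Bit 13: prefix='0001' -> emit 'n', reset
Bit 14: prefix='0' (no match yet)
Bit 15: prefix='00' (no match yet)
Bit 16: prefix='000' (no match yet)
Bit 17: prefix='0001' -> emit 'n', reset
Bit 18: prefix='0' (no match yet)
Bit 19: prefix='00' (no match yet)
Bit 20: prefix='000' (no match yet)
Bit 21: prefix='0000' -> emit 'm', reset

Answer: 0 3 7 10 14 18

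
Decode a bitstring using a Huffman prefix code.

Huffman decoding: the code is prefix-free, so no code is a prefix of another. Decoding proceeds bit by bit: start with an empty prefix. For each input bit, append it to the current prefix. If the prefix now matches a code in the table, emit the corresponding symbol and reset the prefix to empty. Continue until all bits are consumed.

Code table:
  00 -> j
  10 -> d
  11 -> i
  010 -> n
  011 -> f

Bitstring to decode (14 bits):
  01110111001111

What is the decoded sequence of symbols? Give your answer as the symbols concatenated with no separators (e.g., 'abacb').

Answer: fdidfi

Derivation:
Bit 0: prefix='0' (no match yet)
Bit 1: prefix='01' (no match yet)
Bit 2: prefix='011' -> emit 'f', reset
Bit 3: prefix='1' (no match yet)
Bit 4: prefix='10' -> emit 'd', reset
Bit 5: prefix='1' (no match yet)
Bit 6: prefix='11' -> emit 'i', reset
Bit 7: prefix='1' (no match yet)
Bit 8: prefix='10' -> emit 'd', reset
Bit 9: prefix='0' (no match yet)
Bit 10: prefix='01' (no match yet)
Bit 11: prefix='011' -> emit 'f', reset
Bit 12: prefix='1' (no match yet)
Bit 13: prefix='11' -> emit 'i', reset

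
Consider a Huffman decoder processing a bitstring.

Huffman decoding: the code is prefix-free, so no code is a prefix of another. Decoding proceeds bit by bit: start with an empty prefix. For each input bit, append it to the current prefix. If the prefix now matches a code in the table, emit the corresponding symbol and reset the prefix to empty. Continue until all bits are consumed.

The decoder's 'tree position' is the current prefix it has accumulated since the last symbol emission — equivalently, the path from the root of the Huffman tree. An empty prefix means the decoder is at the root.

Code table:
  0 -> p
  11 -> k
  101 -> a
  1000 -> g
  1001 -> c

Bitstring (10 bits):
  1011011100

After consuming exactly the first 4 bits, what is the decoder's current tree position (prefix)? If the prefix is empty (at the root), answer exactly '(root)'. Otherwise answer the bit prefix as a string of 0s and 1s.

Bit 0: prefix='1' (no match yet)
Bit 1: prefix='10' (no match yet)
Bit 2: prefix='101' -> emit 'a', reset
Bit 3: prefix='1' (no match yet)

Answer: 1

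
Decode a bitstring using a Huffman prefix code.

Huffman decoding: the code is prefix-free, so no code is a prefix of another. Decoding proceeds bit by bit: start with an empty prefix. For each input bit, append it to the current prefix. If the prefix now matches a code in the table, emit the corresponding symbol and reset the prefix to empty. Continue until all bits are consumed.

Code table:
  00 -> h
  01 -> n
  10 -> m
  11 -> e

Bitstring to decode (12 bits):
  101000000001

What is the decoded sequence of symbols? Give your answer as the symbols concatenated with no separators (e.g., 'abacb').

Answer: mmhhhn

Derivation:
Bit 0: prefix='1' (no match yet)
Bit 1: prefix='10' -> emit 'm', reset
Bit 2: prefix='1' (no match yet)
Bit 3: prefix='10' -> emit 'm', reset
Bit 4: prefix='0' (no match yet)
Bit 5: prefix='00' -> emit 'h', reset
Bit 6: prefix='0' (no match yet)
Bit 7: prefix='00' -> emit 'h', reset
Bit 8: prefix='0' (no match yet)
Bit 9: prefix='00' -> emit 'h', reset
Bit 10: prefix='0' (no match yet)
Bit 11: prefix='01' -> emit 'n', reset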